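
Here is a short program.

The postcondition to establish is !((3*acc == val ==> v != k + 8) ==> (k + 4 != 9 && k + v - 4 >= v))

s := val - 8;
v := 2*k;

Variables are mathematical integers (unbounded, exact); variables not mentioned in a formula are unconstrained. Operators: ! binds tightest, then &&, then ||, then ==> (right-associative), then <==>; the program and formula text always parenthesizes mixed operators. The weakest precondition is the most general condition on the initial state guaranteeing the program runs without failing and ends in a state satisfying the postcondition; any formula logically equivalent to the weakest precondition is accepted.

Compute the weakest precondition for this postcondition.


Working backward. After the program, the postcondition !((3*acc == val ==> v != k + 8) ==> (k + 4 != 9 && k + v - 4 >= v)) must hold; in canonical form it is !((3*acc == val ==> v != k + 8) ==> (k != 5 && k >= 4)).
Before v := 2*k: !((3*acc == val ==> k != 8) ==> (k != 5 && k >= 4))
Before s := val - 8: !((3*acc == val ==> k != 8) ==> (k != 5 && k >= 4))
Answer: WP = !((3*acc == val ==> k != 8) ==> (k != 5 && k >= 4))


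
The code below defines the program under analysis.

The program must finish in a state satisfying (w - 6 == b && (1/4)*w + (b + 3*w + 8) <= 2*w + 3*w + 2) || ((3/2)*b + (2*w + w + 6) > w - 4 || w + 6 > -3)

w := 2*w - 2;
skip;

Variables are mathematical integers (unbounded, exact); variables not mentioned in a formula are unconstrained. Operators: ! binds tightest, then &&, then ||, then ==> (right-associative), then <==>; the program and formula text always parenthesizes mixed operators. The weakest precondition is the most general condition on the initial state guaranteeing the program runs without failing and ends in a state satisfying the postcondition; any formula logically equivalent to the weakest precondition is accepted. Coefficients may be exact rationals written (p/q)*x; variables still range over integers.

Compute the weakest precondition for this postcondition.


Working backward. After the program, the postcondition (w - 6 == b && (1/4)*w + (b + 3*w + 8) <= 2*w + 3*w + 2) || ((3/2)*b + (2*w + w + 6) > w - 4 || w + 6 > -3) must hold; in canonical form it is (w == b + 6 && b <= (7/4)*w - 6) || (3/2)*b + 2*w > -10 || w > -9.
Before skip: (w == b + 6 && b <= (7/4)*w - 6) || (3/2)*b + 2*w > -10 || w > -9
Before w := 2*w - 2: (2*w == b + 8 && b <= (7/2)*w - 19/2) || (3/2)*b + 4*w > -6 || 2*w > -7
Answer: WP = (2*w == b + 8 && b <= (7/2)*w - 19/2) || (3/2)*b + 4*w > -6 || 2*w > -7


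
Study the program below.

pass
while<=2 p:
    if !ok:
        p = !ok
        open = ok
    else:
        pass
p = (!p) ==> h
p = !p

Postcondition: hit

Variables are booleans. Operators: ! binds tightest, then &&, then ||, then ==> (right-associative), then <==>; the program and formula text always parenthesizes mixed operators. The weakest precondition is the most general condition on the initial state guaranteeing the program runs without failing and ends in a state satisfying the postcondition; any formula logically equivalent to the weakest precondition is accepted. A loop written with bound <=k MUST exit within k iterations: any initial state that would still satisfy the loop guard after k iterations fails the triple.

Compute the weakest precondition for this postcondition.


Working backward. After the program, hit must hold.
Before p := !p: hit
Before p := (!p) ==> h: hit
Before the loop (bound <=2), unroll the exhaustion recursion (WP_0 = exit-now case; WP_j = one more guarded iteration, up to j = 2):
  WP_0: (!p) && hit
  WP_1: (p ==> (((!ok) ==> (ok && hit)) && (ok ==> ((!p) && hit)))) && ((!p) ==> hit)
  WP_2: (p ==> (((!ok) ==> (((!ok) ==> (((!ok) ==> (ok && hit)) && (ok ==> (ok && hit)))) && (ok ==> hit))) && (ok ==> ((p ==> (((!ok) ==> (ok && hit)) && (ok ==> ((!p) && hit)))) && ((!p) ==> hit))))) && ((!p) ==> hit)
So before the loop: (p ==> (((!ok) ==> (((!ok) ==> (((!ok) ==> (ok && hit)) && (ok ==> (ok && hit)))) && (ok ==> hit))) && (ok ==> ((p ==> (((!ok) ==> (ok && hit)) && (ok ==> ((!p) && hit)))) && ((!p) ==> hit))))) && ((!p) ==> hit)
Before skip: (p ==> (((!ok) ==> (((!ok) ==> (((!ok) ==> (ok && hit)) && (ok ==> (ok && hit)))) && (ok ==> hit))) && (ok ==> ((p ==> (((!ok) ==> (ok && hit)) && (ok ==> ((!p) && hit)))) && ((!p) ==> hit))))) && ((!p) ==> hit)
Answer: WP = (p ==> (((!ok) ==> (((!ok) ==> (((!ok) ==> (ok && hit)) && (ok ==> (ok && hit)))) && (ok ==> hit))) && (ok ==> ((p ==> (((!ok) ==> (ok && hit)) && (ok ==> ((!p) && hit)))) && ((!p) ==> hit))))) && ((!p) ==> hit)


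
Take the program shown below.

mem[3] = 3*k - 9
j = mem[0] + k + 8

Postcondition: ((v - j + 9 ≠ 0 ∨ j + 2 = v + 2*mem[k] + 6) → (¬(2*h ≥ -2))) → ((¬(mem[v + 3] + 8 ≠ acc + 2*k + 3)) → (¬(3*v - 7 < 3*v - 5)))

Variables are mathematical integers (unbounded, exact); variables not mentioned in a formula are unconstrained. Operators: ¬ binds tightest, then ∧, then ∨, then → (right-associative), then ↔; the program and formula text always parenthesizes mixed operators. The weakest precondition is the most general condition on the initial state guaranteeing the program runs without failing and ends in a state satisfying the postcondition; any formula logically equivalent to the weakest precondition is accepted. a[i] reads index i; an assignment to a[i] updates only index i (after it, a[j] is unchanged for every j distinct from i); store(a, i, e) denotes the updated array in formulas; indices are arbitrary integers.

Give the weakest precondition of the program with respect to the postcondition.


Working backward. After the program, the postcondition ((v - j + 9 ≠ 0 ∨ j + 2 = v + 2*mem[k] + 6) → (¬(2*h ≥ -2))) → ((¬(mem[v + 3] + 8 ≠ acc + 2*k + 3)) → (¬(3*v - 7 < 3*v - 5))) must hold; in canonical form it is ((v ≠ j - 9 ∨ j = 2*mem[k] + v + 4) → (¬(2*h ≥ -2))) → mem[v + 3] ≠ acc + 2*k - 5.
Before j := mem[0] + k + 8: ((v ≠ mem[0] + k - 1 ∨ mem[0] + k = 2*mem[k] + v - 4) → (¬(2*h ≥ -2))) → mem[v + 3] ≠ acc + 2*k - 5
Before mem[3] := 3*k - 9: ((v ≠ mem[0] + k - 1 ∨ mem[0] + k = 2*store(mem, 3, 3*k - 9)[k] + v - 4) → (¬(2*h ≥ -2))) → store(mem, 3, 3*k - 9)[v + 3] ≠ acc + 2*k - 5
Answer: WP = ((v ≠ mem[0] + k - 1 ∨ mem[0] + k = 2*store(mem, 3, 3*k - 9)[k] + v - 4) → (¬(2*h ≥ -2))) → store(mem, 3, 3*k - 9)[v + 3] ≠ acc + 2*k - 5


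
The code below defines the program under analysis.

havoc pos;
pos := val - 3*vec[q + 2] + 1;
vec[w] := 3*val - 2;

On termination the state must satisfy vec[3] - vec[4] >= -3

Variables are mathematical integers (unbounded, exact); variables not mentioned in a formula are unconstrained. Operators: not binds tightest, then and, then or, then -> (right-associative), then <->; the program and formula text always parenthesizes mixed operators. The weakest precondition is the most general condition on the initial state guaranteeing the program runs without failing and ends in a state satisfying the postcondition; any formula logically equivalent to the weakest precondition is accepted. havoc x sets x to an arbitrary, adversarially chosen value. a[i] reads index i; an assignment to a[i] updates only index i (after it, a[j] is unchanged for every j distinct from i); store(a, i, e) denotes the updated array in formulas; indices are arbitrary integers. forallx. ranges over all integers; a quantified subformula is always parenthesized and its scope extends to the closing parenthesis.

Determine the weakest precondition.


Working backward. After the program, the postcondition vec[3] - vec[4] >= -3 must hold; in canonical form it is vec[3] >= vec[4] - 3.
Before vec[w] := 3*val - 2: store(vec, w, 3*val - 2)[3] >= store(vec, w, 3*val - 2)[4] - 3
Before pos := val - 3*vec[q + 2] + 1: store(vec, w, 3*val - 2)[3] >= store(vec, w, 3*val - 2)[4] - 3
Before havoc pos: store(vec, w, 3*val - 2)[3] >= store(vec, w, 3*val - 2)[4] - 3
Answer: WP = store(vec, w, 3*val - 2)[3] >= store(vec, w, 3*val - 2)[4] - 3


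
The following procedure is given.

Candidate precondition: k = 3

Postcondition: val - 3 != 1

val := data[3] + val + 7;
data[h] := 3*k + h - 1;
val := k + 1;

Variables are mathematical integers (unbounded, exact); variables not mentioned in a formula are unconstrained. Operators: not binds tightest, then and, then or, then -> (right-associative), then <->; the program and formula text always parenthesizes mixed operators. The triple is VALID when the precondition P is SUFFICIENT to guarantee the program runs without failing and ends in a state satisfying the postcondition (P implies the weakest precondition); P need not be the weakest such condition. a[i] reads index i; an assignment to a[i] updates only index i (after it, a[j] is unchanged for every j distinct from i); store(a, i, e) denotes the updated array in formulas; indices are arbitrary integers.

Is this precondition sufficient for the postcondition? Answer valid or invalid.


Working backward. After the program, the postcondition val - 3 != 1 must hold; in canonical form it is val != 4.
Before val := k + 1: k != 3
Before data[h] := 3*k + h - 1: k != 3
Before val := data[3] + val + 7: k != 3
The weakest precondition is k != 3.
Check whether k = 3 implies it.
Countermodel: at the initial state k = 3, the precondition holds but the weakest precondition fails.
Answer: invalid


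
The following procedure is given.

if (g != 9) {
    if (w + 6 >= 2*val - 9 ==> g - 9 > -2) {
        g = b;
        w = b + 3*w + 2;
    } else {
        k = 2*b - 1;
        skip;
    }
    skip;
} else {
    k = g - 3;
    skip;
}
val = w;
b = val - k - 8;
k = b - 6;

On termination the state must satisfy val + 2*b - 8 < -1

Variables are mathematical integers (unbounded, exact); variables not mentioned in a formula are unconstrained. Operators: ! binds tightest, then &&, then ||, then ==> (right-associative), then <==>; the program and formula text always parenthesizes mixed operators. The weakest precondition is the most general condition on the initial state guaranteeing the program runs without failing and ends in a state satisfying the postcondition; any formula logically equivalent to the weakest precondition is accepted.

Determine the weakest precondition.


Working backward. After the program, the postcondition val + 2*b - 8 < -1 must hold; in canonical form it is 2*b + val < 7.
Before k := b - 6: 2*b + val < 7
Before b := val - k - 8: 3*val < 2*k + 23
Before val := w: 3*w < 2*k + 23
Then branch requires ((w >= 2*val - 15 ==> g > 7) ==> 3*b + 9*w < 2*k + 17) && ((!(w >= 2*val - 15 ==> g > 7)) ==> 3*w < 4*b + 21); else branch requires 3*w < 2*g + 17.
Before the if: (g != 9 ==> (((w >= 2*val - 15 ==> g > 7) ==> 3*b + 9*w < 2*k + 17) && ((!(w >= 2*val - 15 ==> g > 7)) ==> 3*w < 4*b + 21))) && ((!(g != 9)) ==> 3*w < 2*g + 17)
Answer: WP = (g != 9 ==> (((w >= 2*val - 15 ==> g > 7) ==> 3*b + 9*w < 2*k + 17) && ((!(w >= 2*val - 15 ==> g > 7)) ==> 3*w < 4*b + 21))) && ((!(g != 9)) ==> 3*w < 2*g + 17)


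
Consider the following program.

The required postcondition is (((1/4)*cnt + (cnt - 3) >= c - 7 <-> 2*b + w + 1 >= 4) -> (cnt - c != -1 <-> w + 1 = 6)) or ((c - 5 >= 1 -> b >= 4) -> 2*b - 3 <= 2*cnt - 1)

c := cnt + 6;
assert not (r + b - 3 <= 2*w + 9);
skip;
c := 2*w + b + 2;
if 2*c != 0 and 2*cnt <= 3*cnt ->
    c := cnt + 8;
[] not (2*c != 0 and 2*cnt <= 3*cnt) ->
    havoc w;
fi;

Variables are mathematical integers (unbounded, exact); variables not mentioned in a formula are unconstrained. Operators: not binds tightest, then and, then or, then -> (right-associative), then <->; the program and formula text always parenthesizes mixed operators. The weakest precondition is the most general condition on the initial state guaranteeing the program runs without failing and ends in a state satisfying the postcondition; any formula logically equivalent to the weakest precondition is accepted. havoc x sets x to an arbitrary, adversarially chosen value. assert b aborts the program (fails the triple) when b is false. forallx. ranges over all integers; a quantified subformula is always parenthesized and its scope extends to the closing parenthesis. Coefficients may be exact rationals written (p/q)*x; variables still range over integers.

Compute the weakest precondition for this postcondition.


Working backward. After the program, the postcondition (((1/4)*cnt + (cnt - 3) >= c - 7 <-> 2*b + w + 1 >= 4) -> (cnt - c != -1 <-> w + 1 = 6)) or ((c - 5 >= 1 -> b >= 4) -> 2*b - 3 <= 2*cnt - 1) must hold; in canonical form it is (((5/4)*cnt >= c - 4 <-> 2*b + w >= 3) -> (cnt != c - 1 <-> w = 5)) or ((c >= 6 -> b >= 4) -> 2*b <= 2*cnt + 2).
Then branch requires (((1/4)*cnt >= 4 <-> 2*b + w >= 3) -> w = 5) or ((cnt >= -2 -> b >= 4) -> 2*b <= 2*cnt + 2); else branch requires forall w_1. ((((5/4)*cnt >= c - 4 <-> 2*b + w_1 >= 3) -> (cnt != c - 1 <-> w_1 = 5)) or ((c >= 6 -> b >= 4) -> 2*b <= 2*cnt + 2)).
Before the if: ((2*c != 0 and cnt >= 0) -> ((((1/4)*cnt >= 4 <-> 2*b + w >= 3) -> w = 5) or ((cnt >= -2 -> b >= 4) -> 2*b <= 2*cnt + 2))) and ((not (2*c != 0 and cnt >= 0)) -> (forall w_1. ((((5/4)*cnt >= c - 4 <-> 2*b + w_1 >= 3) -> (cnt != c - 1 <-> w_1 = 5)) or ((c >= 6 -> b >= 4) -> 2*b <= 2*cnt + 2))))
Before c := 2*w + b + 2: ((2*b + 4*w != -4 and cnt >= 0) -> ((((1/4)*cnt >= 4 <-> 2*b + w >= 3) -> w = 5) or ((cnt >= -2 -> b >= 4) -> 2*b <= 2*cnt + 2))) and ((not (2*b + 4*w != -4 and cnt >= 0)) -> (forall w_1. ((((5/4)*cnt >= b + 2*w - 2 <-> 2*b + w_1 >= 3) -> (cnt != b + 2*w + 1 <-> w_1 = 5)) or ((b + 2*w >= 4 -> b >= 4) -> 2*b <= 2*cnt + 2))))
Before skip: ((2*b + 4*w != -4 and cnt >= 0) -> ((((1/4)*cnt >= 4 <-> 2*b + w >= 3) -> w = 5) or ((cnt >= -2 -> b >= 4) -> 2*b <= 2*cnt + 2))) and ((not (2*b + 4*w != -4 and cnt >= 0)) -> (forall w_1. ((((5/4)*cnt >= b + 2*w - 2 <-> 2*b + w_1 >= 3) -> (cnt != b + 2*w + 1 <-> w_1 = 5)) or ((b + 2*w >= 4 -> b >= 4) -> 2*b <= 2*cnt + 2))))
Before assert not (r + b - 3 <= 2*w + 9): (not (b + r <= 2*w + 12)) and ((2*b + 4*w != -4 and cnt >= 0) -> ((((1/4)*cnt >= 4 <-> 2*b + w >= 3) -> w = 5) or ((cnt >= -2 -> b >= 4) -> 2*b <= 2*cnt + 2))) and ((not (2*b + 4*w != -4 and cnt >= 0)) -> (forall w_1. ((((5/4)*cnt >= b + 2*w - 2 <-> 2*b + w_1 >= 3) -> (cnt != b + 2*w + 1 <-> w_1 = 5)) or ((b + 2*w >= 4 -> b >= 4) -> 2*b <= 2*cnt + 2))))
Before c := cnt + 6: (not (b + r <= 2*w + 12)) and ((2*b + 4*w != -4 and cnt >= 0) -> ((((1/4)*cnt >= 4 <-> 2*b + w >= 3) -> w = 5) or ((cnt >= -2 -> b >= 4) -> 2*b <= 2*cnt + 2))) and ((not (2*b + 4*w != -4 and cnt >= 0)) -> (forall w_1. ((((5/4)*cnt >= b + 2*w - 2 <-> 2*b + w_1 >= 3) -> (cnt != b + 2*w + 1 <-> w_1 = 5)) or ((b + 2*w >= 4 -> b >= 4) -> 2*b <= 2*cnt + 2))))
Answer: WP = (not (b + r <= 2*w + 12)) and ((2*b + 4*w != -4 and cnt >= 0) -> ((((1/4)*cnt >= 4 <-> 2*b + w >= 3) -> w = 5) or ((cnt >= -2 -> b >= 4) -> 2*b <= 2*cnt + 2))) and ((not (2*b + 4*w != -4 and cnt >= 0)) -> (forall w_1. ((((5/4)*cnt >= b + 2*w - 2 <-> 2*b + w_1 >= 3) -> (cnt != b + 2*w + 1 <-> w_1 = 5)) or ((b + 2*w >= 4 -> b >= 4) -> 2*b <= 2*cnt + 2))))


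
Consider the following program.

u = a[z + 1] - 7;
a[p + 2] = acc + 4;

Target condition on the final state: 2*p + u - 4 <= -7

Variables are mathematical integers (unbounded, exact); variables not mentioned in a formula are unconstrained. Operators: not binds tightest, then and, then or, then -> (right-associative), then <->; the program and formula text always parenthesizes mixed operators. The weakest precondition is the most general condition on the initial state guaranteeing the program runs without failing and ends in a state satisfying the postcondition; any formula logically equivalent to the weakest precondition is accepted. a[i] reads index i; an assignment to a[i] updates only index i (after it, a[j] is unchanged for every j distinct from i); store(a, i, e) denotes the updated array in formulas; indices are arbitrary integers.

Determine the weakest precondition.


Working backward. After the program, the postcondition 2*p + u - 4 <= -7 must hold; in canonical form it is 2*p + u <= -3.
Before a[p + 2] := acc + 4: 2*p + u <= -3
Before u := a[z + 1] - 7: a[z + 1] + 2*p <= 4
Answer: WP = a[z + 1] + 2*p <= 4


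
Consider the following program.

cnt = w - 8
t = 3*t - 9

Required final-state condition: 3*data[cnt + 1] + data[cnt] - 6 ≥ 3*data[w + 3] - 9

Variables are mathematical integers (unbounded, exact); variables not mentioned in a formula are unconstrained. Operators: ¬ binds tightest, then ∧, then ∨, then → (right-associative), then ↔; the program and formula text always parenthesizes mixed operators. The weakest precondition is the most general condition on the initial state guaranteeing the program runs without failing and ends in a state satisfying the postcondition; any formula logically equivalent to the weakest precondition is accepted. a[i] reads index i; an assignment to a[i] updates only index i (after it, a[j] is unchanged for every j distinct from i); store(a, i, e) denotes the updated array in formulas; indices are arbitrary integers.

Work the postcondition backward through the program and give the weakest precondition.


Working backward. After the program, the postcondition 3*data[cnt + 1] + data[cnt] - 6 ≥ 3*data[w + 3] - 9 must hold; in canonical form it is 3*data[cnt + 1] + data[cnt] ≥ 3*data[w + 3] - 3.
Before t := 3*t - 9: 3*data[cnt + 1] + data[cnt] ≥ 3*data[w + 3] - 3
Before cnt := w - 8: 3*data[w - 7] + data[w - 8] ≥ 3*data[w + 3] - 3
Answer: WP = 3*data[w - 7] + data[w - 8] ≥ 3*data[w + 3] - 3


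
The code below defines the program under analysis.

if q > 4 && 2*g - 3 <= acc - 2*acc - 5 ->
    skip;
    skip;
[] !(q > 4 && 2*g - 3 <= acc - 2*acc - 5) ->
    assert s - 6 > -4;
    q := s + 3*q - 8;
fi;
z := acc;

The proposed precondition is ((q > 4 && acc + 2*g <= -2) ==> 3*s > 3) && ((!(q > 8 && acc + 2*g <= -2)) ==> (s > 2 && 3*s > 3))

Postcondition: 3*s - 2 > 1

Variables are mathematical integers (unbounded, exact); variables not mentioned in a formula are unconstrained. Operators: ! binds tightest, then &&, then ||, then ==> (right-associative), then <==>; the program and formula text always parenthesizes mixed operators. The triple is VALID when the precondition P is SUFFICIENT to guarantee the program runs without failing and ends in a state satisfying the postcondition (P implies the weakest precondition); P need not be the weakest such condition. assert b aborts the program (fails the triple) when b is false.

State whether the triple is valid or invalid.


Working backward. After the program, the postcondition 3*s - 2 > 1 must hold; in canonical form it is 3*s > 3.
Before z := acc: 3*s > 3
Then branch requires 3*s > 3; else branch requires s > 2 && 3*s > 3.
Before the if: ((q > 4 && acc + 2*g <= -2) ==> 3*s > 3) && ((!(q > 4 && acc + 2*g <= -2)) ==> (s > 2 && 3*s > 3))
The weakest precondition is ((q > 4 && acc + 2*g <= -2) ==> 3*s > 3) && ((!(q > 4 && acc + 2*g <= -2)) ==> (s > 2 && 3*s > 3)).
Check whether ((q > 4 && acc + 2*g <= -2) ==> 3*s > 3) && ((!(q > 8 && acc + 2*g <= -2)) ==> (s > 2 && 3*s > 3)) implies it.
Every state satisfying the precondition satisfies the weakest precondition: the implication holds.
Answer: valid


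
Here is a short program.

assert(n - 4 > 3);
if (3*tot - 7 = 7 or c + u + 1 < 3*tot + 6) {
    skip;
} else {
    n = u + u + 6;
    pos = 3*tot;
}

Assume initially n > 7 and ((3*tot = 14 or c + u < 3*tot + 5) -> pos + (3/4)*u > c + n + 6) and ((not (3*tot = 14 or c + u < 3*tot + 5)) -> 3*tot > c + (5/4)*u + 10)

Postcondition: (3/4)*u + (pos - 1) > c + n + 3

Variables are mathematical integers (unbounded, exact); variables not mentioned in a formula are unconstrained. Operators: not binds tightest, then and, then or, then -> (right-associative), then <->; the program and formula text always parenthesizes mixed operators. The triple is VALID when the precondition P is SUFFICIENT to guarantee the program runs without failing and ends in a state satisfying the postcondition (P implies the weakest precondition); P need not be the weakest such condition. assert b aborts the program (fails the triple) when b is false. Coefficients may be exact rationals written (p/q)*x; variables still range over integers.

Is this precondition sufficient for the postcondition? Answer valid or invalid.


Working backward. After the program, the postcondition (3/4)*u + (pos - 1) > c + n + 3 must hold; in canonical form it is pos + (3/4)*u > c + n + 4.
Then branch requires pos + (3/4)*u > c + n + 4; else branch requires 3*tot > c + (5/4)*u + 10.
Before the if: ((3*tot = 14 or c + u < 3*tot + 5) -> pos + (3/4)*u > c + n + 4) and ((not (3*tot = 14 or c + u < 3*tot + 5)) -> 3*tot > c + (5/4)*u + 10)
Before assert n - 4 > 3: n > 7 and ((3*tot = 14 or c + u < 3*tot + 5) -> pos + (3/4)*u > c + n + 4) and ((not (3*tot = 14 or c + u < 3*tot + 5)) -> 3*tot > c + (5/4)*u + 10)
The weakest precondition is n > 7 and ((3*tot = 14 or c + u < 3*tot + 5) -> pos + (3/4)*u > c + n + 4) and ((not (3*tot = 14 or c + u < 3*tot + 5)) -> 3*tot > c + (5/4)*u + 10).
Check whether n > 7 and ((3*tot = 14 or c + u < 3*tot + 5) -> pos + (3/4)*u > c + n + 6) and ((not (3*tot = 14 or c + u < 3*tot + 5)) -> 3*tot > c + (5/4)*u + 10) implies it.
Every state satisfying the precondition satisfies the weakest precondition: the implication holds.
Answer: valid


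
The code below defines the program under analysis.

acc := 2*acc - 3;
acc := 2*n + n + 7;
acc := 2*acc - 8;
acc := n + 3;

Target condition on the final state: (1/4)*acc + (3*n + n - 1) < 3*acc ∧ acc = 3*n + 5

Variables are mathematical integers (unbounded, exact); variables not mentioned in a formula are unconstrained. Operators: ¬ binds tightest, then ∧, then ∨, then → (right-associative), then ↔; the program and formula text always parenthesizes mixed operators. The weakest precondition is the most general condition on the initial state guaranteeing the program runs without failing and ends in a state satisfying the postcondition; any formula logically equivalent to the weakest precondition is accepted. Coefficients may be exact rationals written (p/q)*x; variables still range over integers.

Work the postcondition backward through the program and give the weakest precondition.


Working backward. After the program, the postcondition (1/4)*acc + (3*n + n - 1) < 3*acc ∧ acc = 3*n + 5 must hold; in canonical form it is 4*n < (11/4)*acc + 1 ∧ acc = 3*n + 5.
Before acc := n + 3: (5/4)*n < 37/4 ∧ 2*n = -2
Before acc := 2*acc - 8: (5/4)*n < 37/4 ∧ 2*n = -2
Before acc := 2*n + n + 7: (5/4)*n < 37/4 ∧ 2*n = -2
Before acc := 2*acc - 3: (5/4)*n < 37/4 ∧ 2*n = -2
Answer: WP = (5/4)*n < 37/4 ∧ 2*n = -2


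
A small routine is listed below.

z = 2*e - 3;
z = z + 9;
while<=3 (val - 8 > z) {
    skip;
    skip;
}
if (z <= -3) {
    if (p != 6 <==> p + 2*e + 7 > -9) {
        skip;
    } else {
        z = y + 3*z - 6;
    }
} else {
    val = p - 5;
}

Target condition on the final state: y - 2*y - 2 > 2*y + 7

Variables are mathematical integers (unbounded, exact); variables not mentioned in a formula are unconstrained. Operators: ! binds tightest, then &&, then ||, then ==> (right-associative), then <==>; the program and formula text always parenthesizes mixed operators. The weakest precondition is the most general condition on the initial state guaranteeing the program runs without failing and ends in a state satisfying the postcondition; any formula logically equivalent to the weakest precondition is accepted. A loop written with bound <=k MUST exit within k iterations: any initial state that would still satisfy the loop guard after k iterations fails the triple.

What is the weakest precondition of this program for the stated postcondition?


Working backward. After the program, the postcondition y - 2*y - 2 > 2*y + 7 must hold; in canonical form it is 3*y < -9.
Then branch requires ((p != 6 <==> 2*e + p > -16) ==> 3*y < -9) && ((!(p != 6 <==> 2*e + p > -16)) ==> 3*y < -9); else branch requires 3*y < -9.
Before the if: (z <= -3 ==> (((p != 6 <==> 2*e + p > -16) ==> 3*y < -9) && ((!(p != 6 <==> 2*e + p > -16)) ==> 3*y < -9))) && ((!(z <= -3)) ==> 3*y < -9)
Before the loop (bound <=3), unroll the exhaustion recursion (WP_0 = exit-now case; WP_j = one more guarded iteration, up to j = 3):
  WP_0: (!(val > z + 8)) && (z <= -3 ==> (((p != 6 <==> 2*e + p > -16) ==> 3*y < -9) && ((!(p != 6 <==> 2*e + p > -16)) ==> 3*y < -9))) && ((!(z <= -3)) ==> 3*y < -9)
  WP_1: (val > z + 8 ==> ((!(val > z + 8)) && (z <= -3 ==> (((p != 6 <==> 2*e + p > -16) ==> 3*y < -9) && ((!(p != 6 <==> 2*e + p > -16)) ==> 3*y < -9))) && ((!(z <= -3)) ==> 3*y < -9))) && ((!(val > z + 8)) ==> ((z <= -3 ==> (((p != 6 <==> 2*e + p > -16) ==> 3*y < -9) && ((!(p != 6 <==> 2*e + p > -16)) ==> 3*y < -9))) && ((!(z <= -3)) ==> 3*y < -9)))
  WP_2: (val > z + 8 ==> ((val > z + 8 ==> ((!(val > z + 8)) && (z <= -3 ==> (((p != 6 <==> 2*e + p > -16) ==> 3*y < -9) && ((!(p != 6 <==> 2*e + p > -16)) ==> 3*y < -9))) && ((!(z <= -3)) ==> 3*y < -9))) && ((!(val > z + 8)) ==> ((z <= -3 ==> (((p != 6 <==> 2*e + p > -16) ==> 3*y < -9) && ((!(p != 6 <==> 2*e + p > -16)) ==> 3*y < -9))) && ((!(z <= -3)) ==> 3*y < -9))))) && ((!(val > z + 8)) ==> ((z <= -3 ==> (((p != 6 <==> 2*e + p > -16) ==> 3*y < -9) && ((!(p != 6 <==> 2*e + p > -16)) ==> 3*y < -9))) && ((!(z <= -3)) ==> 3*y < -9)))
  WP_3: (val > z + 8 ==> ((val > z + 8 ==> ((val > z + 8 ==> ((!(val > z + 8)) && (z <= -3 ==> (((p != 6 <==> 2*e + p > -16) ==> 3*y < -9) && ((!(p != 6 <==> 2*e + p > -16)) ==> 3*y < -9))) && ((!(z <= -3)) ==> 3*y < -9))) && ((!(val > z + 8)) ==> ((z <= -3 ==> (((p != 6 <==> 2*e + p > -16) ==> 3*y < -9) && ((!(p != 6 <==> 2*e + p > -16)) ==> 3*y < -9))) && ((!(z <= -3)) ==> 3*y < -9))))) && ((!(val > z + 8)) ==> ((z <= -3 ==> (((p != 6 <==> 2*e + p > -16) ==> 3*y < -9) && ((!(p != 6 <==> 2*e + p > -16)) ==> 3*y < -9))) && ((!(z <= -3)) ==> 3*y < -9))))) && ((!(val > z + 8)) ==> ((z <= -3 ==> (((p != 6 <==> 2*e + p > -16) ==> 3*y < -9) && ((!(p != 6 <==> 2*e + p > -16)) ==> 3*y < -9))) && ((!(z <= -3)) ==> 3*y < -9)))
So before the loop: (val > z + 8 ==> ((val > z + 8 ==> ((val > z + 8 ==> ((!(val > z + 8)) && (z <= -3 ==> (((p != 6 <==> 2*e + p > -16) ==> 3*y < -9) && ((!(p != 6 <==> 2*e + p > -16)) ==> 3*y < -9))) && ((!(z <= -3)) ==> 3*y < -9))) && ((!(val > z + 8)) ==> ((z <= -3 ==> (((p != 6 <==> 2*e + p > -16) ==> 3*y < -9) && ((!(p != 6 <==> 2*e + p > -16)) ==> 3*y < -9))) && ((!(z <= -3)) ==> 3*y < -9))))) && ((!(val > z + 8)) ==> ((z <= -3 ==> (((p != 6 <==> 2*e + p > -16) ==> 3*y < -9) && ((!(p != 6 <==> 2*e + p > -16)) ==> 3*y < -9))) && ((!(z <= -3)) ==> 3*y < -9))))) && ((!(val > z + 8)) ==> ((z <= -3 ==> (((p != 6 <==> 2*e + p > -16) ==> 3*y < -9) && ((!(p != 6 <==> 2*e + p > -16)) ==> 3*y < -9))) && ((!(z <= -3)) ==> 3*y < -9)))
Before z := z + 9: (val > z + 17 ==> ((val > z + 17 ==> ((val > z + 17 ==> ((!(val > z + 17)) && (z <= -12 ==> (((p != 6 <==> 2*e + p > -16) ==> 3*y < -9) && ((!(p != 6 <==> 2*e + p > -16)) ==> 3*y < -9))) && ((!(z <= -12)) ==> 3*y < -9))) && ((!(val > z + 17)) ==> ((z <= -12 ==> (((p != 6 <==> 2*e + p > -16) ==> 3*y < -9) && ((!(p != 6 <==> 2*e + p > -16)) ==> 3*y < -9))) && ((!(z <= -12)) ==> 3*y < -9))))) && ((!(val > z + 17)) ==> ((z <= -12 ==> (((p != 6 <==> 2*e + p > -16) ==> 3*y < -9) && ((!(p != 6 <==> 2*e + p > -16)) ==> 3*y < -9))) && ((!(z <= -12)) ==> 3*y < -9))))) && ((!(val > z + 17)) ==> ((z <= -12 ==> (((p != 6 <==> 2*e + p > -16) ==> 3*y < -9) && ((!(p != 6 <==> 2*e + p > -16)) ==> 3*y < -9))) && ((!(z <= -12)) ==> 3*y < -9)))
Before z := 2*e - 3: (val > 2*e + 14 ==> ((val > 2*e + 14 ==> ((val > 2*e + 14 ==> ((!(val > 2*e + 14)) && (2*e <= -9 ==> (((p != 6 <==> 2*e + p > -16) ==> 3*y < -9) && ((!(p != 6 <==> 2*e + p > -16)) ==> 3*y < -9))) && ((!(2*e <= -9)) ==> 3*y < -9))) && ((!(val > 2*e + 14)) ==> ((2*e <= -9 ==> (((p != 6 <==> 2*e + p > -16) ==> 3*y < -9) && ((!(p != 6 <==> 2*e + p > -16)) ==> 3*y < -9))) && ((!(2*e <= -9)) ==> 3*y < -9))))) && ((!(val > 2*e + 14)) ==> ((2*e <= -9 ==> (((p != 6 <==> 2*e + p > -16) ==> 3*y < -9) && ((!(p != 6 <==> 2*e + p > -16)) ==> 3*y < -9))) && ((!(2*e <= -9)) ==> 3*y < -9))))) && ((!(val > 2*e + 14)) ==> ((2*e <= -9 ==> (((p != 6 <==> 2*e + p > -16) ==> 3*y < -9) && ((!(p != 6 <==> 2*e + p > -16)) ==> 3*y < -9))) && ((!(2*e <= -9)) ==> 3*y < -9)))
Answer: WP = (val > 2*e + 14 ==> ((val > 2*e + 14 ==> ((val > 2*e + 14 ==> ((!(val > 2*e + 14)) && (2*e <= -9 ==> (((p != 6 <==> 2*e + p > -16) ==> 3*y < -9) && ((!(p != 6 <==> 2*e + p > -16)) ==> 3*y < -9))) && ((!(2*e <= -9)) ==> 3*y < -9))) && ((!(val > 2*e + 14)) ==> ((2*e <= -9 ==> (((p != 6 <==> 2*e + p > -16) ==> 3*y < -9) && ((!(p != 6 <==> 2*e + p > -16)) ==> 3*y < -9))) && ((!(2*e <= -9)) ==> 3*y < -9))))) && ((!(val > 2*e + 14)) ==> ((2*e <= -9 ==> (((p != 6 <==> 2*e + p > -16) ==> 3*y < -9) && ((!(p != 6 <==> 2*e + p > -16)) ==> 3*y < -9))) && ((!(2*e <= -9)) ==> 3*y < -9))))) && ((!(val > 2*e + 14)) ==> ((2*e <= -9 ==> (((p != 6 <==> 2*e + p > -16) ==> 3*y < -9) && ((!(p != 6 <==> 2*e + p > -16)) ==> 3*y < -9))) && ((!(2*e <= -9)) ==> 3*y < -9)))


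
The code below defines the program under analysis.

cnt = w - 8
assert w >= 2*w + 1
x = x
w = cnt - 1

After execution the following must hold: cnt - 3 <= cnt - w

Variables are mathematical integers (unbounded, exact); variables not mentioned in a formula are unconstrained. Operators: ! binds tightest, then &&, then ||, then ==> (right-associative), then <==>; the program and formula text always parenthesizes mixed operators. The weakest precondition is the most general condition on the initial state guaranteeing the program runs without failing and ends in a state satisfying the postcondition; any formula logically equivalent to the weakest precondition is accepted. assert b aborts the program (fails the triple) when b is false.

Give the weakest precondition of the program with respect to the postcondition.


Working backward. After the program, the postcondition cnt - 3 <= cnt - w must hold; in canonical form it is w <= 3.
Before w := cnt - 1: cnt <= 4
Before x := x: cnt <= 4
Before assert w >= 2*w + 1: w <= -1 && cnt <= 4
Before cnt := w - 8: w <= -1 && w <= 12
Answer: WP = w <= -1 && w <= 12


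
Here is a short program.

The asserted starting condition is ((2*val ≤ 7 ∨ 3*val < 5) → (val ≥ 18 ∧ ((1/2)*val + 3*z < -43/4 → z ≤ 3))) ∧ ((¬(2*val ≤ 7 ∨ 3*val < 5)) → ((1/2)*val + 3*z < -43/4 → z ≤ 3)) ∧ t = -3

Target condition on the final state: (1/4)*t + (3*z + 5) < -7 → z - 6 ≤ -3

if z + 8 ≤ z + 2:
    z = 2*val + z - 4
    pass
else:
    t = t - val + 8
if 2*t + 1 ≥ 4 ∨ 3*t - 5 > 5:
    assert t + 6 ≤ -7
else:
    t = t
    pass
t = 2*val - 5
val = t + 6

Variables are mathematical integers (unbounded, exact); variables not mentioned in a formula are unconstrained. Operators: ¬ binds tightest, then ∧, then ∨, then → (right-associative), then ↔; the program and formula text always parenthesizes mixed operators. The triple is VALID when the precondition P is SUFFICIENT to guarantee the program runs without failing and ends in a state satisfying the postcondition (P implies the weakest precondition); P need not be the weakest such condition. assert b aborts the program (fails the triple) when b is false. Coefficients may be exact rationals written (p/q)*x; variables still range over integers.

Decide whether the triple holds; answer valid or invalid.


Working backward. After the program, the postcondition (1/4)*t + (3*z + 5) < -7 → z - 6 ≤ -3 must hold; in canonical form it is (1/4)*t + 3*z < -12 → z ≤ 3.
Before val := t + 6: (1/4)*t + 3*z < -12 → z ≤ 3
Before t := 2*val - 5: (1/2)*val + 3*z < -43/4 → z ≤ 3
Then branch requires t ≤ -13 ∧ ((1/2)*val + 3*z < -43/4 → z ≤ 3); else branch requires (1/2)*val + 3*z < -43/4 → z ≤ 3.
Before the if: ((2*t ≥ 3 ∨ 3*t > 10) → (t ≤ -13 ∧ ((1/2)*val + 3*z < -43/4 → z ≤ 3))) ∧ ((¬(2*t ≥ 3 ∨ 3*t > 10)) → ((1/2)*val + 3*z < -43/4 → z ≤ 3))
Then branch requires ((2*t ≥ 3 ∨ 3*t > 10) → (t ≤ -13 ∧ ((13/2)*val + 3*z < 5/4 → 2*val + z ≤ 7))) ∧ ((¬(2*t ≥ 3 ∨ 3*t > 10)) → ((13/2)*val + 3*z < 5/4 → 2*val + z ≤ 7)); else branch requires ((2*t ≥ 2*val - 13 ∨ 3*t > 3*val - 14) → (t ≤ val - 21 ∧ ((1/2)*val + 3*z < -43/4 → z ≤ 3))) ∧ ((¬(2*t ≥ 2*val - 13 ∨ 3*t > 3*val - 14)) → ((1/2)*val + 3*z < -43/4 → z ≤ 3)).
Before the if: ((2*t ≥ 2*val - 13 ∨ 3*t > 3*val - 14) → (t ≤ val - 21 ∧ ((1/2)*val + 3*z < -43/4 → z ≤ 3))) ∧ ((¬(2*t ≥ 2*val - 13 ∨ 3*t > 3*val - 14)) → ((1/2)*val + 3*z < -43/4 → z ≤ 3))
The weakest precondition is ((2*t ≥ 2*val - 13 ∨ 3*t > 3*val - 14) → (t ≤ val - 21 ∧ ((1/2)*val + 3*z < -43/4 → z ≤ 3))) ∧ ((¬(2*t ≥ 2*val - 13 ∨ 3*t > 3*val - 14)) → ((1/2)*val + 3*z < -43/4 → z ≤ 3)).
Check whether ((2*val ≤ 7 ∨ 3*val < 5) → (val ≥ 18 ∧ ((1/2)*val + 3*z < -43/4 → z ≤ 3))) ∧ ((¬(2*val ≤ 7 ∨ 3*val < 5)) → ((1/2)*val + 3*z < -43/4 → z ≤ 3)) ∧ t = -3 implies it.
Every state satisfying the precondition satisfies the weakest precondition: the implication holds.
Answer: valid


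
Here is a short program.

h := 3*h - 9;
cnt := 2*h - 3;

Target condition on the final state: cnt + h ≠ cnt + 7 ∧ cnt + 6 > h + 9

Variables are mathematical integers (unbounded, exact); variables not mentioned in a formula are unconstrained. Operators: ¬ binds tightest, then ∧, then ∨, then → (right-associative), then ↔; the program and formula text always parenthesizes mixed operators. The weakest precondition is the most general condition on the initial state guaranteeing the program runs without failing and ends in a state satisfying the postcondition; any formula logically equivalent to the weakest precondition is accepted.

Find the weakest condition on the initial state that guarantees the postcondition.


Working backward. After the program, the postcondition cnt + h ≠ cnt + 7 ∧ cnt + 6 > h + 9 must hold; in canonical form it is h ≠ 7 ∧ cnt > h + 3.
Before cnt := 2*h - 3: h ≠ 7 ∧ h > 6
Before h := 3*h - 9: 3*h ≠ 16 ∧ 3*h > 15
Answer: WP = 3*h ≠ 16 ∧ 3*h > 15


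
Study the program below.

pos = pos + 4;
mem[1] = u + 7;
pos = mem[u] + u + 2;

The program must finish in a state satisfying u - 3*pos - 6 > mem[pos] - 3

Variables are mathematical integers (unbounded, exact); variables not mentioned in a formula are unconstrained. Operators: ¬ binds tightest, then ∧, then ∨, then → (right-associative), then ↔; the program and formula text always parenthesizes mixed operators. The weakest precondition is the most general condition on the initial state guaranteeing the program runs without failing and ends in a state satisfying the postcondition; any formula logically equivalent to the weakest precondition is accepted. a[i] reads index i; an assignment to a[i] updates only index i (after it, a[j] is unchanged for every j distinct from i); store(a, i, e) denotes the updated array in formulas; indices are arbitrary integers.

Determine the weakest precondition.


Working backward. After the program, the postcondition u - 3*pos - 6 > mem[pos] - 3 must hold; in canonical form it is u > mem[pos] + 3*pos + 3.
Before pos := mem[u] + u + 2: mem[mem[u] + u + 2] + 3*mem[u] + 2*u < -9
Before mem[1] := u + 7: store(mem, 1, u + 7)[store(mem, 1, u + 7)[u] + u + 2] + 3*store(mem, 1, u + 7)[u] + 2*u < -9
Before pos := pos + 4: store(mem, 1, u + 7)[store(mem, 1, u + 7)[u] + u + 2] + 3*store(mem, 1, u + 7)[u] + 2*u < -9
Answer: WP = store(mem, 1, u + 7)[store(mem, 1, u + 7)[u] + u + 2] + 3*store(mem, 1, u + 7)[u] + 2*u < -9


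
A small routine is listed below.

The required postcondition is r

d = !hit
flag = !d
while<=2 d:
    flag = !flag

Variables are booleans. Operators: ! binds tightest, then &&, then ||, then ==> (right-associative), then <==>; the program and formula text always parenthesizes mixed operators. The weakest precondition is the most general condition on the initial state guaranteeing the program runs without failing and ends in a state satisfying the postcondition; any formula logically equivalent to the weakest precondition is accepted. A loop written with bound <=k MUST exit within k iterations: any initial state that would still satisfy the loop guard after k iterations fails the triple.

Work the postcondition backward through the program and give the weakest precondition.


Working backward. After the program, r must hold.
Before the loop (bound <=2), unroll the exhaustion recursion (WP_0 = exit-now case; WP_j = one more guarded iteration, up to j = 2):
  WP_0: (!d) && r
  WP_1: (d ==> ((!d) && r)) && ((!d) ==> r)
  WP_2: (d ==> ((d ==> ((!d) && r)) && ((!d) ==> r))) && ((!d) ==> r)
So before the loop: (d ==> ((d ==> ((!d) && r)) && ((!d) ==> r))) && ((!d) ==> r)
Before flag := !d: (d ==> ((d ==> ((!d) && r)) && ((!d) ==> r))) && ((!d) ==> r)
Before d := !hit: ((!hit) ==> (((!hit) ==> (hit && r)) && (hit ==> r))) && (hit ==> r)
Answer: WP = ((!hit) ==> (((!hit) ==> (hit && r)) && (hit ==> r))) && (hit ==> r)


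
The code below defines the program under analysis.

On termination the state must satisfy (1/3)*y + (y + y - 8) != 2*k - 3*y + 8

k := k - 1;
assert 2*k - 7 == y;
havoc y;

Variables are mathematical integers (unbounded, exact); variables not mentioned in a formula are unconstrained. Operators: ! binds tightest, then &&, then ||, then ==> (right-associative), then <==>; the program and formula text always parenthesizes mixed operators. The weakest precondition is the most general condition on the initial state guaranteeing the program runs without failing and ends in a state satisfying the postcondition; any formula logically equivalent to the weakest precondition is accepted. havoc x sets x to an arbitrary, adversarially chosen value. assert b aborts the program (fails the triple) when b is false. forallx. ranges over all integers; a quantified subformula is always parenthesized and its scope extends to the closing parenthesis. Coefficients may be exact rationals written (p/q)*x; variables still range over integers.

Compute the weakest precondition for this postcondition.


Working backward. After the program, the postcondition (1/3)*y + (y + y - 8) != 2*k - 3*y + 8 must hold; in canonical form it is (16/3)*y != 2*k + 16.
Before havoc y: forall y_1. (16/3)*y_1 != 2*k + 16
Before assert 2*k - 7 == y: 2*k == y + 7 && (forall y_1. (16/3)*y_1 != 2*k + 16)
Before k := k - 1: 2*k == y + 9 && (forall y_1. (16/3)*y_1 != 2*k + 14)
Answer: WP = 2*k == y + 9 && (forall y_1. (16/3)*y_1 != 2*k + 14)


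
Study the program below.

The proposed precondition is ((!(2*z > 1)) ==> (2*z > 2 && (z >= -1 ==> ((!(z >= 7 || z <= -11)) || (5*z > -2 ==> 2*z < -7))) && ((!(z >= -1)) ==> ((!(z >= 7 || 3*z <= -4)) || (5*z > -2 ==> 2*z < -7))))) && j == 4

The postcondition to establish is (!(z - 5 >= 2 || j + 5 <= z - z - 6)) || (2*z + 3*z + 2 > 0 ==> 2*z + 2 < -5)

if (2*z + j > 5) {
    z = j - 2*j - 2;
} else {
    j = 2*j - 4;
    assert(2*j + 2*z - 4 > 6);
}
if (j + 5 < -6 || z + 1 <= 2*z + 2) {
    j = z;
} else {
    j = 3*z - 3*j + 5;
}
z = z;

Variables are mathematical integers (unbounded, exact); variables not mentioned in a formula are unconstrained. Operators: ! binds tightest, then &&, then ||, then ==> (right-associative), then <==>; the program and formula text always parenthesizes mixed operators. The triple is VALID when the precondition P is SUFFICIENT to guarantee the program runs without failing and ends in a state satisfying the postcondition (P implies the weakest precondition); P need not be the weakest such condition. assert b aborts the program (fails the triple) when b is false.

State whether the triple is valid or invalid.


Working backward. After the program, the postcondition (!(z - 5 >= 2 || j + 5 <= z - z - 6)) || (2*z + 3*z + 2 > 0 ==> 2*z + 2 < -5) must hold; in canonical form it is (!(z >= 7 || j <= -11)) || (5*z > -2 ==> 2*z < -7).
Before z := z: (!(z >= 7 || j <= -11)) || (5*z > -2 ==> 2*z < -7)
Then branch requires (!(z >= 7 || z <= -11)) || (5*z > -2 ==> 2*z < -7); else branch requires (!(z >= 7 || 3*z <= 3*j - 16)) || (5*z > -2 ==> 2*z < -7).
Before the if: ((j < -11 || z >= -1) ==> ((!(z >= 7 || z <= -11)) || (5*z > -2 ==> 2*z < -7))) && ((!(j < -11 || z >= -1)) ==> ((!(z >= 7 || 3*z <= 3*j - 16)) || (5*z > -2 ==> 2*z < -7)))
Then branch requires ((j < -11 || j <= -1) ==> ((!(j <= -9 || j >= 9)) || (5*j < -8 ==> 2*j > 3))) && ((!(j < -11 || j <= -1)) ==> ((!(j <= -9 || 6*j >= 10)) || (5*j < -8 ==> 2*j > 3))); else branch requires 4*j + 2*z > 18 && ((2*j < -7 || z >= -1) ==> ((!(z >= 7 || z <= -11)) || (5*z > -2 ==> 2*z < -7))) && ((!(2*j < -7 || z >= -1)) ==> ((!(z >= 7 || 3*z <= 6*j - 28)) || (5*z > -2 ==> 2*z < -7))).
Before the if: (j + 2*z > 5 ==> (((j < -11 || j <= -1) ==> ((!(j <= -9 || j >= 9)) || (5*j < -8 ==> 2*j > 3))) && ((!(j < -11 || j <= -1)) ==> ((!(j <= -9 || 6*j >= 10)) || (5*j < -8 ==> 2*j > 3))))) && ((!(j + 2*z > 5)) ==> (4*j + 2*z > 18 && ((2*j < -7 || z >= -1) ==> ((!(z >= 7 || z <= -11)) || (5*z > -2 ==> 2*z < -7))) && ((!(2*j < -7 || z >= -1)) ==> ((!(z >= 7 || 3*z <= 6*j - 28)) || (5*z > -2 ==> 2*z < -7)))))
The weakest precondition is (j + 2*z > 5 ==> (((j < -11 || j <= -1) ==> ((!(j <= -9 || j >= 9)) || (5*j < -8 ==> 2*j > 3))) && ((!(j < -11 || j <= -1)) ==> ((!(j <= -9 || 6*j >= 10)) || (5*j < -8 ==> 2*j > 3))))) && ((!(j + 2*z > 5)) ==> (4*j + 2*z > 18 && ((2*j < -7 || z >= -1) ==> ((!(z >= 7 || z <= -11)) || (5*z > -2 ==> 2*z < -7))) && ((!(2*j < -7 || z >= -1)) ==> ((!(z >= 7 || 3*z <= 6*j - 28)) || (5*z > -2 ==> 2*z < -7))))).
Check whether ((!(2*z > 1)) ==> (2*z > 2 && (z >= -1 ==> ((!(z >= 7 || z <= -11)) || (5*z > -2 ==> 2*z < -7))) && ((!(z >= -1)) ==> ((!(z >= 7 || 3*z <= -4)) || (5*z > -2 ==> 2*z < -7))))) && j == 4 implies it.
Every state satisfying the precondition satisfies the weakest precondition: the implication holds.
Answer: valid
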